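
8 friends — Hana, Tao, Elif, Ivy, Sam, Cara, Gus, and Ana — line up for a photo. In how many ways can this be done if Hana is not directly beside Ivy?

Of the 8! = 40320 arrangements, those with Hana and Ivy adjacent number 2 × 7! = 10080 (treat the pair as a block with 2 internal orders).
Complementary counting: 40320 − 10080 = 30240.

30240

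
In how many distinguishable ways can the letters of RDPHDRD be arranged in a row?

420

RDPHDRD has 7 letters with D appearing 3 times and R appearing twice.
So there are 7! / (3!·2!) = 420 distinguishable arrangements.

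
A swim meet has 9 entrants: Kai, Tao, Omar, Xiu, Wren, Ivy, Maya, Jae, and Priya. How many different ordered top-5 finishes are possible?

This is an ordered selection of 5 from 9: P(9,5).
That gives 9 × 8 × 7 × 6 × 5 = 15120.

15120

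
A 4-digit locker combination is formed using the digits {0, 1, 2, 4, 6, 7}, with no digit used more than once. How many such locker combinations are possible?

With no repetition, fill the 4 digits in order: 6 choices, then 5, down to 3.
6 × 5 × 4 × 3 = 360.

360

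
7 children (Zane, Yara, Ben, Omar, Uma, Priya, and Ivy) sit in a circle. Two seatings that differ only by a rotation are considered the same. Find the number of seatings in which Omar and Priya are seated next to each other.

Treat {Omar, Priya} as one unit (2 internal orders) and seat the resulting 6 units around the table: (5)! circular arrangements.
So 2 × (5)! = 2 × 120 = 240.

240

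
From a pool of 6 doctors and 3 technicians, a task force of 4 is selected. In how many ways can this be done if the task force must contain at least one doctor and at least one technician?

Total 4-person selections from all 9: C(9,4) = 126.
Selections missing a whole group: no doctors → C(3,4) = 0; no technicians → C(6,4) = 15.
Both groups omitted at once is impossible, so 126 − 15 = 111.

111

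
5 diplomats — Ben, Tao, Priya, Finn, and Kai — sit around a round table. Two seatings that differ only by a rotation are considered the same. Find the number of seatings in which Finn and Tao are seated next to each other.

Glue Finn and Tao into a block (2 internal orders). Seating 4 units around a circle gives (3)! arrangements.
So 2 × (3)! = 2 × 6 = 12.

12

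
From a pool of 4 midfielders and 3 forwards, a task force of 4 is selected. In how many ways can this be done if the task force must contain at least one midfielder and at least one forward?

Total 4-person selections from all 7: C(7,4) = 35.
Selections missing a whole group: no midfielders → C(3,4) = 0; no forwards → C(4,4) = 1.
Both groups omitted at once is impossible, so 35 − 1 = 34.

34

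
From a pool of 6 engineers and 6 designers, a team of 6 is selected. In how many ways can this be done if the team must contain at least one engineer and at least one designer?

Total 6-person selections from all 12: C(12,6) = 924.
Selections missing a whole group: no engineers → C(6,6) = 1; no designers → C(6,6) = 1.
Both groups omitted at once is impossible, so 924 − 2 = 922.

922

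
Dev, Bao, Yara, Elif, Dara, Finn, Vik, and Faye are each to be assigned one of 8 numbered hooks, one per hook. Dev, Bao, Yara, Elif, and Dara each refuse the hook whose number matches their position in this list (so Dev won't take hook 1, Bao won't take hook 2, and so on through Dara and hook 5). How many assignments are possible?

21234

Let Aᵢ (for 1 ≤ i ≤ 5) be the placements that put person i in their forbidden hook. Any j of these fix j positions, leaving (8−j)! ways to fill the rest, and there are C(5,j) ways to pick which j.
By inclusion–exclusion, the number of valid placements is Σ_{j=0}^{5} (−1)^j C(5,j)·(8−j)!.
Computing: 40320 − 25200 + 7200 − 1200 + 120 − 6 = 21234.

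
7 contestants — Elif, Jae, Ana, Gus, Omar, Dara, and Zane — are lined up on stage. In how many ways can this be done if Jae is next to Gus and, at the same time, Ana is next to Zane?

Treat {Jae,Gus} as one block (2 orders) and {Ana,Zane} as another (2 orders).
That leaves 5 units to arrange: 2 × 2 × 5! = 4 × 120 = 480.

480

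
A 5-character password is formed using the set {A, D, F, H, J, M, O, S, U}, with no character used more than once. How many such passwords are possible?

15120

This is a permutation of 5 out of 9: P(9,5) = 9!/4!.
9 × 8 × 7 × 6 × 5 = 15120.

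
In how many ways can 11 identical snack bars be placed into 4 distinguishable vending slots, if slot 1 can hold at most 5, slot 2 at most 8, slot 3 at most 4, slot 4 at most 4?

136

Without the upper bounds there are C(14,3) = 364 ways to split 11 among 4 vending slots.
Subtract solutions that violate a single cap (substitute x_i' = x_i − (cap_i+1)): x_1 ≥ 6 gives C(8,3) = 56; x_2 ≥ 9 gives C(5,3) = 10; x_3 ≥ 5 gives C(9,3) = 84; x_4 ≥ 5 gives C(9,3) = 84. Together 234.
Add back pairs where two caps are both exceeded: 0 + 1 + 1 + 0 + 0 + 4 = 6.
By inclusion–exclusion the count is 364 − 234 + 6 = 136.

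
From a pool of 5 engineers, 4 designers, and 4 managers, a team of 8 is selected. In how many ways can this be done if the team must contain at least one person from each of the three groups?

Unrestricted: C(13,8) = 1287 ways to pick any 8 of the 13.
Selections missing a whole group: no engineers → C(8,8) = 1; no designers → C(9,8) = 9; no managers → C(9,8) = 9.
Add back selections omitting two groups (i.e. drawn from a single group): C(5,8) + C(4,8) + C(4,8) = 0.
By inclusion–exclusion: 1287 − 19 + 0 = 1268.

1268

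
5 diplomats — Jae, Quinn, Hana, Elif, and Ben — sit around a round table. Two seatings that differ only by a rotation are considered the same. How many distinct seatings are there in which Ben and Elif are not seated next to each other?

All circular seatings of 5 people number (4)! = 24.
Those with Ben next to Elif: fuse the pair into one unit and seat 4 units around a circle — 2·(3)! = 12.
Subtracting, 24 − 12 = 12.

12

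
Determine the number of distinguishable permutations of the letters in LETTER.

LETTER has 6 letters with E appearing twice and T appearing twice.
So there are 6! / (2!·2!) = 180 distinguishable arrangements.

180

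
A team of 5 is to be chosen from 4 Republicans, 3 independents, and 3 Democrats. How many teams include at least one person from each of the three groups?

204

Total 5-person selections from all 10: C(10,5) = 252.
Subtract selections that omit an entire group: no Republicans → C(6,5) = 6; no independents → C(7,5) = 21; no Democrats → C(7,5) = 21.
Add back selections omitting two groups (i.e. drawn from a single group): C(4,5) + C(3,5) + C(3,5) = 0.
By inclusion–exclusion: 252 − 48 + 0 = 204.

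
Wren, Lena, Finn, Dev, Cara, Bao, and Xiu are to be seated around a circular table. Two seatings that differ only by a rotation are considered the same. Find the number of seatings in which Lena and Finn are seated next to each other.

Treat {Lena, Finn} as one unit (2 internal orders) and seat the resulting 6 units around the table: (5)! circular arrangements.
So 2 × (5)! = 2 × 120 = 240.

240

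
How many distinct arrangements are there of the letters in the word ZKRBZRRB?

1680

Letter multiplicities in ZKRBZRRB: B×2, K×1, R×3, Z×2.
The number of distinct arrangements is 8!/(3!·2!·2!) = 40320/24 = 1680.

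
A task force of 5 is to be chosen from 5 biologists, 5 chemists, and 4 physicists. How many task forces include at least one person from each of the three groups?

With no constraint there are C(14,5) = 2002 possible selections.
Subtract selections that omit an entire group: no biologists → C(9,5) = 126; no chemists → C(9,5) = 126; no physicists → C(10,5) = 252.
Add back selections omitting two groups (i.e. drawn from a single group): C(5,5) + C(5,5) + C(4,5) = 2.
By inclusion–exclusion: 2002 − 504 + 2 = 1500.

1500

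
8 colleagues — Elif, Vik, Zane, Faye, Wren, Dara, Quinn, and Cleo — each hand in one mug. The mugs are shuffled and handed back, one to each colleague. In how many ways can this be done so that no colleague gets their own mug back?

This is the derangement count D_8: permutations of 8 items with no fixed point.
By inclusion–exclusion this is Σ_{j=0}^{8} (−1)^j C(8,j)·(8−j)!.
Computing: 40320 − 40320 + 20160 − 6720 + 1680 − 336 + 56 − 8 + 1 = 14833.

14833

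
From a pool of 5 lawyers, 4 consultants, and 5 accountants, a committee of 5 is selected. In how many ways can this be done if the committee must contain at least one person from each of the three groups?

Unrestricted: C(14,5) = 2002 ways to pick any 5 of the 14.
Selections missing a whole group: no lawyers → C(9,5) = 126; no consultants → C(10,5) = 252; no accountants → C(9,5) = 126.
Add back selections omitting two groups (i.e. drawn from a single group): C(5,5) + C(4,5) + C(5,5) = 2.
By inclusion–exclusion: 2002 − 504 + 2 = 1500.

1500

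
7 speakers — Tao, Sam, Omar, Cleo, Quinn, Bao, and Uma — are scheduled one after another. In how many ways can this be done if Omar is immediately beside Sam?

Place the 5 others and the Omar-Sam pair as 6 objects in a line; the pair has 2 internal arrangements.
That gives 2 × 6! = 2 × 720 = 1440.

1440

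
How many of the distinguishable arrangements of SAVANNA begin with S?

With the first slot taken by S, it remains to arrange the other 6 letters (AVANNA).
Those 6 letters have A appearing 3 times and N appearing twice, giving (6)!/(3!·2!) = 60.

60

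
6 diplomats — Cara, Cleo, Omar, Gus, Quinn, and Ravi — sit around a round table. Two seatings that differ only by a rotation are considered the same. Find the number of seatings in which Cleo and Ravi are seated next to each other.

48

Treat {Cleo, Ravi} as one unit (2 internal orders) and seat the resulting 5 units around the table: (4)! circular arrangements.
So 2 × (4)! = 2 × 24 = 48.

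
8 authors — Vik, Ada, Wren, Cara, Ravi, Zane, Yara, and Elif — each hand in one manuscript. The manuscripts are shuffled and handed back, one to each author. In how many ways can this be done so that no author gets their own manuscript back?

Count assignments avoiding every fixed point. For any j of the 8 authors fixed to their own manuscript, the other 8−j can be arranged in (8−j)! ways.
By inclusion–exclusion this is Σ_{j=0}^{8} (−1)^j C(8,j)·(8−j)!.
Computing: 40320 − 40320 + 20160 − 6720 + 1680 − 336 + 56 − 8 + 1 = 14833.

14833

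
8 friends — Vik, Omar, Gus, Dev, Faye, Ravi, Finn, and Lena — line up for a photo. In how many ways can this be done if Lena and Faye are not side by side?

Of the 8! = 40320 arrangements, those with Lena and Faye adjacent number 2 × 7! = 10080 (treat the pair as a block with 2 internal orders).
So 40320 − 10080 = 30240 arrangements keep them apart.

30240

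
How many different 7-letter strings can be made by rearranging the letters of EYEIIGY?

Letter multiplicities in EYEIIGY: E×2, G×1, I×2, Y×2.
Dividing 7! = 5040 by 2!·2!·2! = 8 for the repeated letters gives 630.

630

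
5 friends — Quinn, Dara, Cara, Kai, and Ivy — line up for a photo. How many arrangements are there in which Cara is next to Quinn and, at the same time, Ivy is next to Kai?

Treat {Cara,Quinn} as one block (2 orders) and {Ivy,Kai} as another (2 orders).
That leaves 3 units to arrange: 2 × 2 × 3! = 4 × 6 = 24.

24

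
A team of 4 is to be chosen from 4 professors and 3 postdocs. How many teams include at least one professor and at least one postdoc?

Total 4-person selections from all 7: C(7,4) = 35.
Subtract selections that omit an entire group: no professors → C(3,4) = 0; no postdocs → C(4,4) = 1.
Both groups omitted at once is impossible, so 35 − 1 = 34.

34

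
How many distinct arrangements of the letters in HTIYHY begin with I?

Fix I in the first position and arrange the remaining 5 letters.
Those 5 letters have H appearing twice and Y appearing twice, giving (5)!/(2!·2!) = 30.

30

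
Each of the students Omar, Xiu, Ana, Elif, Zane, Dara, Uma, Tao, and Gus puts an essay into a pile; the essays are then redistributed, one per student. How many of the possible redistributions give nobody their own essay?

Let Aᵢ be the assignments in which student i gets their own essay. We want the size of the complement of A₁∪…∪A_9.
By inclusion–exclusion this is Σ_{j=0}^{9} (−1)^j C(9,j)·(9−j)!.
Computing: 362880 − 362880 + 181440 − 60480 + 15120 − 3024 + 504 − 72 + 9 − 1 = 133496.

133496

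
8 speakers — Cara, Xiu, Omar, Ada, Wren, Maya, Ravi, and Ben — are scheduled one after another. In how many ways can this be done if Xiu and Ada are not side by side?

There are 8! = 40320 arrangements in all. If Xiu and Ada are adjacent, merging them into one block gives 2·(7)! = 10080 arrangements.
So 40320 − 10080 = 30240 arrangements keep them apart.

30240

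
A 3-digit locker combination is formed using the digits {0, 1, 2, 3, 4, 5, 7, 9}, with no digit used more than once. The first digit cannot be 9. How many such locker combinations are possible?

The first digit has 8−1 = 7 choices (anything except 9).
The remaining 2 digits are filled from the other 7 symbols without repetition: 7 × 6 = 42.
Total: 7 × 42 = 294.

294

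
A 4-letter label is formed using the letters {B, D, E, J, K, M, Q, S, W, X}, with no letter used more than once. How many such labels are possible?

With no repetition, fill the 4 letters in order: 10 choices, then 9, down to 7.
10 × 9 × 8 × 7 = 5040.

5040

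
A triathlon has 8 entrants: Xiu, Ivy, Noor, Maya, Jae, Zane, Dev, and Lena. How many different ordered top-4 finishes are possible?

This is an ordered selection of 4 from 8: P(8,4).
That gives 8 × 7 × 6 × 5 = 1680.

1680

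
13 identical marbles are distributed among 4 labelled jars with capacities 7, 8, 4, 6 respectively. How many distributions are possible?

225

By stars and bars, unrestricted non-negative solutions to x_1+…+x_4 = 13 number C(13+3,3) = 560.
Subtract solutions that violate a single cap (substitute x_i' = x_i − (cap_i+1)): x_1 ≥ 8 gives C(8,3) = 56; x_2 ≥ 9 gives C(7,3) = 35; x_3 ≥ 5 gives C(11,3) = 165; x_4 ≥ 7 gives C(9,3) = 84. Together 340.
Add back pairs where two caps are both exceeded: 0 + 1 + 0 + 0 + 0 + 4 = 5.
By inclusion–exclusion the count is 560 − 340 + 5 = 225.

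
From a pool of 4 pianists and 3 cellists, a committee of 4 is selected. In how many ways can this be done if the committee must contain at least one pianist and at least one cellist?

34

Total 4-person selections from all 7: C(7,4) = 35.
Selections missing a whole group: no pianists → C(3,4) = 0; no cellists → C(4,4) = 1.
Both groups omitted at once is impossible, so 35 − 1 = 34.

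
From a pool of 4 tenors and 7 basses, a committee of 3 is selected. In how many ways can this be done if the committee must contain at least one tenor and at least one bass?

Unrestricted: C(11,3) = 165 ways to pick any 3 of the 11.
Subtract selections that omit an entire group: no tenors → C(7,3) = 35; no basses → C(4,3) = 4.
Both groups omitted at once is impossible, so 165 − 39 = 126.

126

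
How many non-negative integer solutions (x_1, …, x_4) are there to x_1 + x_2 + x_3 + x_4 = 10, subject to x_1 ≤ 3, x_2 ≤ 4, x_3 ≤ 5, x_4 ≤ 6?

96

Ignoring the caps, the number of non-negative solutions to x_1+…+x_4 = 10 is C(13,3) = 286.
Subtract solutions that violate a single cap (substitute x_i' = x_i − (cap_i+1)): x_1 ≥ 4 gives C(9,3) = 84; x_2 ≥ 5 gives C(8,3) = 56; x_3 ≥ 6 gives C(7,3) = 35; x_4 ≥ 7 gives C(6,3) = 20. Together 195.
Add back pairs where two caps are both exceeded: 4 + 1 + 0 + 0 + 0 + 0 = 5.
By inclusion–exclusion the count is 286 − 195 + 5 = 96.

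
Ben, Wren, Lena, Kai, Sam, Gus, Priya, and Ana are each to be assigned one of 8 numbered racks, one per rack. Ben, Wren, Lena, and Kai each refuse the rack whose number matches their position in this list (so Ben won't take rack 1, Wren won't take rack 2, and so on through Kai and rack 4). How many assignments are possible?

24024

Let Aᵢ (for 1 ≤ i ≤ 4) be the placements that put person i in their forbidden rack. Any j of these fix j positions, leaving (8−j)! ways to fill the rest, and there are C(4,j) ways to pick which j.
By inclusion–exclusion, the number of valid placements is Σ_{j=0}^{4} (−1)^j C(4,j)·(8−j)!.
Computing: 40320 − 20160 + 4320 − 480 + 24 = 24024.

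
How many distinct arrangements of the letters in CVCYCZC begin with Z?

With the first slot taken by Z, it remains to arrange the other 6 letters (CVCYCC).
Those 6 letters have C appearing 4 times, giving (6)!/(4!) = 30.

30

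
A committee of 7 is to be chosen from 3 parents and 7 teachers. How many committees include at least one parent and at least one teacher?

Total 7-person selections from all 10: C(10,7) = 120.
Selections missing a whole group: no parents → C(7,7) = 1; no teachers → C(3,7) = 0.
Both groups omitted at once is impossible, so 120 − 1 = 119.

119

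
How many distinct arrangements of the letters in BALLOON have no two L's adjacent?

900

There are 7!/(2!·2!) = 1260 arrangements of BALLOON in total.
If the two L's are adjacent, glue them into one block, leaving 6 items to arrange: (6)!/(2!) = 360 ways.
Hence 1260 − 360 = 900.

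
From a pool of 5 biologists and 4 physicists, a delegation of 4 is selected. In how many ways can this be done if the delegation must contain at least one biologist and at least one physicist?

120

With no constraint there are C(9,4) = 126 possible selections.
Selections missing a whole group: no biologists → C(4,4) = 1; no physicists → C(5,4) = 5.
Both groups omitted at once is impossible, so 126 − 6 = 120.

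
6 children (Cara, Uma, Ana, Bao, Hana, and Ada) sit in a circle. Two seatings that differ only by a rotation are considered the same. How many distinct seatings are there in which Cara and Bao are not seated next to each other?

All circular seatings of 6 people number (5)! = 120.
Those with Cara next to Bao: fuse the pair into one unit and seat 5 units around a circle — 2·(4)! = 48.
Subtracting, 120 − 48 = 72.

72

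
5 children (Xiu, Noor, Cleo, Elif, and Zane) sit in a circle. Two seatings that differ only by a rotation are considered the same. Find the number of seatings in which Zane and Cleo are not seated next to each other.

All circular seatings of 5 people number (4)! = 24.
Seatings with Zane beside Cleo: treat them as a block with 2 internal orders, giving 2 × (3)! = 12.
Subtracting, 24 − 12 = 12.

12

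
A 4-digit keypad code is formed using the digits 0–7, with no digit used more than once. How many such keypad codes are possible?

1680

Choose and order 4 of the 8 symbols: the first digit has 8 options, the next 7, then 6, 5.
8 × 7 × 6 × 5 = 1680.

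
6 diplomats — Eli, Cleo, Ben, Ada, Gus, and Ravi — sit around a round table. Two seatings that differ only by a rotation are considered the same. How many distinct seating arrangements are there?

120

Seat Eli anywhere (absorbing the rotational symmetry), then permute the other 5: (5)! = 120.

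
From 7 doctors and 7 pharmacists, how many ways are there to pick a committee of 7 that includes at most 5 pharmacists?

3382

Split by how many pharmacists are chosen (0 through 5).
Sum: C(7,0)·C(7,7) + C(7,1)·C(7,6) + C(7,2)·C(7,5) + C(7,3)·C(7,4) + C(7,4)·C(7,3) + C(7,5)·C(7,2) = 1 + 49 + 441 + 1225 + 1225 + 441 = 3382.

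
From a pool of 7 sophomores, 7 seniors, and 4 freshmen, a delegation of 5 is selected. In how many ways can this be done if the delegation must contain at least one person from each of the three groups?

Total 5-person selections from all 18: C(18,5) = 8568.
Subtract selections that omit an entire group: no sophomores → C(11,5) = 462; no seniors → C(11,5) = 462; no freshmen → C(14,5) = 2002.
Add back selections omitting two groups (i.e. drawn from a single group): C(7,5) + C(7,5) + C(4,5) = 42.
By inclusion–exclusion: 8568 − 2926 + 42 = 5684.

5684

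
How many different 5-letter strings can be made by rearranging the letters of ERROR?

The 5 letters of ERROR have repeats: R appearing 3 times.
So there are 5! / (3!) = 20 distinguishable arrangements.

20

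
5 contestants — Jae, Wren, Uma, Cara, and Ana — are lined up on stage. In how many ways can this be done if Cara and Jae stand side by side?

48

Place the 3 others and the Cara-Jae pair as 4 objects in a line; the pair has 2 internal arrangements.
That gives 2 × 4! = 2 × 24 = 48.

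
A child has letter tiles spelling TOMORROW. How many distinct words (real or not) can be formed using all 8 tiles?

Letter multiplicities in TOMORROW: M×1, O×3, R×2, T×1, W×1.
Dividing 8! = 40320 by 3!·2! = 12 for the repeated letters gives 3360.

3360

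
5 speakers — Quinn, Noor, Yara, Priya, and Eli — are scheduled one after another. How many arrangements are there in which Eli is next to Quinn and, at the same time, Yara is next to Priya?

24

Treat {Eli,Quinn} as one block (2 orders) and {Yara,Priya} as another (2 orders).
That leaves 3 units to arrange: 2 × 2 × 3! = 4 × 6 = 24.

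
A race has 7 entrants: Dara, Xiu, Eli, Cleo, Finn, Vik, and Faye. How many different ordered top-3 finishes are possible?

This is an ordered selection of 3 from 7: P(7,3).
That gives 7 × 6 × 5 = 210.

210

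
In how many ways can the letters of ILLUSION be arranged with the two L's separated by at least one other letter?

7560

There are 8!/(2!·2!) = 10080 arrangements of ILLUSION in total.
If the two L's are adjacent, glue them into one block, leaving 7 items to arrange: (7)!/(2!) = 2520 ways.
Subtracting, 10080 − 2520 = 7560 arrangements keep the L's apart.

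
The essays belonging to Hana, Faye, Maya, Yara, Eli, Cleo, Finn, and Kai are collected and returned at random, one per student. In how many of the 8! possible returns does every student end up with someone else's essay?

14833

This is the derangement count D_8: permutations of 8 items with no fixed point.
By inclusion–exclusion this is Σ_{j=0}^{8} (−1)^j C(8,j)·(8−j)!.
Computing: 40320 − 40320 + 20160 − 6720 + 1680 − 336 + 56 − 8 + 1 = 14833.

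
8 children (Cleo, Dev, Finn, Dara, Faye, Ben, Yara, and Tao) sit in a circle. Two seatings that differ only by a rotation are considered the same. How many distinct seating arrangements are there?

Seat Cleo anywhere (absorbing the rotational symmetry), then permute the other 7: (7)! = 5040.

5040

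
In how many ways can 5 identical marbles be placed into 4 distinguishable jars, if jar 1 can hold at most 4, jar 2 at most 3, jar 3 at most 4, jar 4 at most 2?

40

Without the upper bounds there are C(8,3) = 56 ways to split 5 among 4 jars.
Subtract solutions that violate a single cap (substitute x_i' = x_i − (cap_i+1)): x_1 ≥ 5 gives C(3,3) = 1; x_2 ≥ 4 gives C(4,3) = 4; x_3 ≥ 5 gives C(3,3) = 1; x_4 ≥ 3 gives C(5,3) = 10. Together 16.
No two caps can be exceeded simultaneously, so the pair terms are all 0.
By inclusion–exclusion the count is 56 − 16 + 0 = 40.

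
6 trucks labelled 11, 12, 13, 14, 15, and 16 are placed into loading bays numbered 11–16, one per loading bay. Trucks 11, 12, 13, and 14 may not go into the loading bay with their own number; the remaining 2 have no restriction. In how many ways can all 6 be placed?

362

Let Aᵢ (for 11 ≤ i ≤ 14) be the placements that put truck i in its forbidden loading bay. Any j of these fix j positions, leaving (6−j)! ways to fill the rest, and there are C(4,j) ways to pick which j.
By inclusion–exclusion, the number of valid placements is Σ_{j=0}^{4} (−1)^j C(4,j)·(6−j)!.
Computing: 720 − 480 + 144 − 24 + 2 = 362.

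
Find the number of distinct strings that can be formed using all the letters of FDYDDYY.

140

FDYDDYY has 7 letters with D appearing 3 times and Y appearing 3 times.
Dividing 7! = 5040 by 3!·3! = 36 for the repeated letters gives 140.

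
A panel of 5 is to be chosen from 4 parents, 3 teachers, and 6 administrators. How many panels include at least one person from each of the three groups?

With no constraint there are C(13,5) = 1287 possible selections.
Subtract selections that omit an entire group: no parents → C(9,5) = 126; no teachers → C(10,5) = 252; no administrators → C(7,5) = 21.
Add back selections omitting two groups (i.e. drawn from a single group): C(4,5) + C(3,5) + C(6,5) = 6.
By inclusion–exclusion: 1287 − 399 + 6 = 894.

894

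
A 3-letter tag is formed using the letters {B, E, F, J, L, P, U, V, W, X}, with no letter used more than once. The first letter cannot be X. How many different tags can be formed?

648

The first letter has 10−1 = 9 choices (anything except X).
The remaining 2 letters are filled from the other 9 symbols without repetition: 9 × 8 = 72.
Total: 9 × 72 = 648.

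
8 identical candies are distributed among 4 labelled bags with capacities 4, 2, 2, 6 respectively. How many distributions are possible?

41

Ignoring the caps, the number of non-negative solutions to x_1+…+x_4 = 8 is C(11,3) = 165.
Subtract solutions that violate a single cap (substitute x_i' = x_i − (cap_i+1)): x_1 ≥ 5 gives C(6,3) = 20; x_2 ≥ 3 gives C(8,3) = 56; x_3 ≥ 3 gives C(8,3) = 56; x_4 ≥ 7 gives C(4,3) = 4. Together 136.
Add back pairs where two caps are both exceeded: 1 + 1 + 0 + 10 + 0 + 0 = 12.
By inclusion–exclusion the count is 165 − 136 + 12 = 41.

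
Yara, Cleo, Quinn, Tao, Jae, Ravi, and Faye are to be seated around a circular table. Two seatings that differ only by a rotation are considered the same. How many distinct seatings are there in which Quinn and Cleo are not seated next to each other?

All circular seatings of 7 people number (6)! = 720.
Those with Quinn next to Cleo: fuse the pair into one unit and seat 6 units around a circle — 2·(5)! = 240.
Subtracting, 720 − 240 = 480.

480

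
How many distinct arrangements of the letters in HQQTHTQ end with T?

With the last slot taken by T, it remains to arrange the other 6 letters (HQQHTQ).
Those 6 letters have H appearing twice and Q appearing 3 times, giving (6)!/(3!·2!) = 60.

60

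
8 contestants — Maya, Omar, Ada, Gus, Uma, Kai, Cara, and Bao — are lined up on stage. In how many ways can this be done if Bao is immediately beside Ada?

10080

Treat {Bao, Ada} as a single unit. There are 7 units to order, and the pair itself can be ordered 2 ways.
So the count is 2·(7)! = 10080.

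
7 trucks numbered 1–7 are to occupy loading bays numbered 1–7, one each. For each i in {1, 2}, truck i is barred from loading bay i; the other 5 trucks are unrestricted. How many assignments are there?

3720

Let Aᵢ (for i ∈ {1, 2}) be the placements that put truck i in its forbidden loading bay. Any j of these fix j positions, leaving (7−j)! ways to fill the rest, and there are C(2,j) ways to pick which j.
By inclusion–exclusion, the number of valid placements is Σ_{j=0}^{2} (−1)^j C(2,j)·(7−j)!.
Computing: 5040 − 1440 + 120 = 3720.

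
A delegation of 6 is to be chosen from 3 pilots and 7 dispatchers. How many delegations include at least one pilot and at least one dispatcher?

203

Unrestricted: C(10,6) = 210 ways to pick any 6 of the 10.
Subtract selections that omit an entire group: no pilots → C(7,6) = 7; no dispatchers → C(3,6) = 0.
Both groups omitted at once is impossible, so 210 − 7 = 203.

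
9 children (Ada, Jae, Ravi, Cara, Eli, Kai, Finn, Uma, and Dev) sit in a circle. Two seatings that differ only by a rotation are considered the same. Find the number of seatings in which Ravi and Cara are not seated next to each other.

30240

All circular seatings of 9 people number (8)! = 40320.
Those with Ravi next to Cara: fuse the pair into one unit and seat 8 units around a circle — 2·(7)! = 10080.
Subtracting, 40320 − 10080 = 30240.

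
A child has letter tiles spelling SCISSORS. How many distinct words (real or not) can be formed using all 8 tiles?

SCISSORS has 8 letters with S appearing 4 times.
The number of distinct arrangements is 8!/(4!) = 40320/24 = 1680.

1680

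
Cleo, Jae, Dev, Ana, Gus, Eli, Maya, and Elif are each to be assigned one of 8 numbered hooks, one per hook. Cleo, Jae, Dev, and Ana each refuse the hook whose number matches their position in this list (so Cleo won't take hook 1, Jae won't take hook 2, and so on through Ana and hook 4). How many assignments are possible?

Let Aᵢ (for 1 ≤ i ≤ 4) be the placements that put person i in their forbidden hook. Any j of these fix j positions, leaving (8−j)! ways to fill the rest, and there are C(4,j) ways to pick which j.
By inclusion–exclusion, the number of valid placements is Σ_{j=0}^{4} (−1)^j C(4,j)·(8−j)!.
Computing: 40320 − 20160 + 4320 − 480 + 24 = 24024.

24024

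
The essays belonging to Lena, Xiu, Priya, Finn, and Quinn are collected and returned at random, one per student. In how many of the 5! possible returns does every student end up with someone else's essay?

44

This is the derangement count D_5: permutations of 5 items with no fixed point.
By inclusion–exclusion this is Σ_{j=0}^{5} (−1)^j C(5,j)·(5−j)!.
Computing: 120 − 120 + 60 − 20 + 5 − 1 = 44.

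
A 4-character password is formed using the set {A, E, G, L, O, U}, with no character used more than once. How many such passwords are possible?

360

This is a permutation of 4 out of 6: P(6,4) = 6!/2!.
6 × 5 × 4 × 3 = 360.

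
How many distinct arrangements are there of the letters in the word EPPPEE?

Letter multiplicities in EPPPEE: E×3, P×3.
So there are 6! / (3!·3!) = 20 distinguishable arrangements.

20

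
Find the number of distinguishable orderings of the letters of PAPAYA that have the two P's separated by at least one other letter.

There are 6!/(3!·2!) = 60 arrangements of PAPAYA in total.
Arrangements with the P's together: treat PP as one letter, giving (5)!/(3!) = 20.
Subtracting, 60 − 20 = 40 arrangements keep the P's apart.

40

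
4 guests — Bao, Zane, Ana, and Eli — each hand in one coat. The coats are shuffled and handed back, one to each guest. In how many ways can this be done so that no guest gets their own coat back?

9

Let Aᵢ be the assignments in which guest i gets their own coat. We want the size of the complement of A₁∪…∪A_4.
By inclusion–exclusion this is Σ_{j=0}^{4} (−1)^j C(4,j)·(4−j)!.
Computing: 24 − 24 + 12 − 4 + 1 = 9.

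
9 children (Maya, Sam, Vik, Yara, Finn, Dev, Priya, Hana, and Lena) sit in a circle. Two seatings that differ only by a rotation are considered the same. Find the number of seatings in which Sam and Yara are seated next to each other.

10080

Glue Sam and Yara into a block (2 internal orders). Seating 8 units around a circle gives (7)! arrangements.
So 2 × (7)! = 2 × 5040 = 10080.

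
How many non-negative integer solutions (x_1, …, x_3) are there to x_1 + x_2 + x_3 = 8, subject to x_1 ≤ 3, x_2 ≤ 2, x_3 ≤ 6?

By stars and bars, unrestricted non-negative solutions to x_1+…+x_3 = 8 number C(8+2,2) = 45.
Subtract solutions that violate a single cap (substitute x_i' = x_i − (cap_i+1)): x_1 ≥ 4 gives C(6,2) = 15; x_2 ≥ 3 gives C(7,2) = 21; x_3 ≥ 7 gives C(3,2) = 3. Together 39.
Add back pairs where two caps are both exceeded: 3 + 0 + 0 = 3.
By inclusion–exclusion the count is 45 − 39 + 3 = 9.

9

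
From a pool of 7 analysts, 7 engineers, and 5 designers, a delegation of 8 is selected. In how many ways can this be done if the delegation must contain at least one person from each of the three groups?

With no constraint there are C(19,8) = 75582 possible selections.
Subtract selections that omit an entire group: no analysts → C(12,8) = 495; no engineers → C(12,8) = 495; no designers → C(14,8) = 3003.
Add back selections omitting two groups (i.e. drawn from a single group): C(7,8) + C(7,8) + C(5,8) = 0.
By inclusion–exclusion: 75582 − 3993 + 0 = 71589.

71589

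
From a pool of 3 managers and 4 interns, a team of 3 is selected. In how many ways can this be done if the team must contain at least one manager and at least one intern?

30

Unrestricted: C(7,3) = 35 ways to pick any 3 of the 7.
Subtract selections that omit an entire group: no managers → C(4,3) = 4; no interns → C(3,3) = 1.
Both groups omitted at once is impossible, so 35 − 5 = 30.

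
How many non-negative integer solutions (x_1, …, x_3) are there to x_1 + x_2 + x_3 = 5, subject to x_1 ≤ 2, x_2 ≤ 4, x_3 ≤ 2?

By stars and bars, unrestricted non-negative solutions to x_1+…+x_3 = 5 number C(5+2,2) = 21.
Subtract solutions that violate a single cap (substitute x_i' = x_i − (cap_i+1)): x_1 ≥ 3 gives C(4,2) = 6; x_2 ≥ 5 gives C(2,2) = 1; x_3 ≥ 3 gives C(4,2) = 6. Together 13.
No two caps can be exceeded simultaneously, so the pair terms are all 0.
By inclusion–exclusion the count is 21 − 13 + 0 = 8.

8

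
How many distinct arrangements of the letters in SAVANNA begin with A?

Fix A in the first position and arrange the remaining 6 letters.
Those 6 letters have A appearing twice and N appearing twice, giving (6)!/(2!·2!) = 180.

180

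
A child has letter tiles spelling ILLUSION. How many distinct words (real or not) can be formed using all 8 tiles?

10080

The 8 letters of ILLUSION have repeats: I appearing twice and L appearing twice.
So there are 8! / (2!·2!) = 10080 distinguishable arrangements.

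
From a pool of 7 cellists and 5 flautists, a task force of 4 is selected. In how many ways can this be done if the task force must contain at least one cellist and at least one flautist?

455

With no constraint there are C(12,4) = 495 possible selections.
Selections missing a whole group: no cellists → C(5,4) = 5; no flautists → C(7,4) = 35.
Both groups omitted at once is impossible, so 495 − 40 = 455.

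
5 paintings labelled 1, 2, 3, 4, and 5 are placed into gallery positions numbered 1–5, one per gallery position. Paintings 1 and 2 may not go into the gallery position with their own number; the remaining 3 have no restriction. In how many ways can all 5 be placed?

78

Let Aᵢ (for i ∈ {1, 2}) be the placements that put painting i in its forbidden gallery position. Any j of these fix j positions, leaving (5−j)! ways to fill the rest, and there are C(2,j) ways to pick which j.
By inclusion–exclusion, the number of valid placements is Σ_{j=0}^{2} (−1)^j C(2,j)·(5−j)!.
Computing: 120 − 48 + 6 = 78.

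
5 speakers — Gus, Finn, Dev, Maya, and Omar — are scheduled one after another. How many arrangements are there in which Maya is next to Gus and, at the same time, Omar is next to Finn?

24

Treat {Maya,Gus} as one block (2 orders) and {Omar,Finn} as another (2 orders).
That leaves 3 units to arrange: 2 × 2 × 3! = 4 × 6 = 24.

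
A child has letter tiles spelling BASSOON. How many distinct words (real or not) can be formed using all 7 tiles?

Letter multiplicities in BASSOON: A×1, B×1, N×1, O×2, S×2.
So there are 7! / (2!·2!) = 1260 distinguishable arrangements.

1260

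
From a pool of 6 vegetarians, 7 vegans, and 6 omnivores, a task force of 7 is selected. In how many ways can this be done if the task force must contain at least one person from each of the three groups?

Unrestricted: C(19,7) = 50388 ways to pick any 7 of the 19.
Selections missing a whole group: no vegetarians → C(13,7) = 1716; no vegans → C(12,7) = 792; no omnivores → C(13,7) = 1716.
Add back selections omitting two groups (i.e. drawn from a single group): C(6,7) + C(7,7) + C(6,7) = 1.
By inclusion–exclusion: 50388 − 4224 + 1 = 46165.

46165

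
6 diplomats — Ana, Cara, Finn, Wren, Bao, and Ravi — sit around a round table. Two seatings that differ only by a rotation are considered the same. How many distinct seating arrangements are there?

120

Around a circle, 6 distinct people have 6!/6 = (5)! = 120 rotationally distinct seatings.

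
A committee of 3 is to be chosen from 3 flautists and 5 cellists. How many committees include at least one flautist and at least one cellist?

Unrestricted: C(8,3) = 56 ways to pick any 3 of the 8.
Subtract selections that omit an entire group: no flautists → C(5,3) = 10; no cellists → C(3,3) = 1.
Both groups omitted at once is impossible, so 56 − 11 = 45.

45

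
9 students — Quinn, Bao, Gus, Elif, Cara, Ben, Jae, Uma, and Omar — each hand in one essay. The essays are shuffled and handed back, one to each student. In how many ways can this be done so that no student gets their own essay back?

This is the derangement count D_9: permutations of 9 items with no fixed point.
By inclusion–exclusion this is Σ_{j=0}^{9} (−1)^j C(9,j)·(9−j)!.
Computing: 362880 − 362880 + 181440 − 60480 + 15120 − 3024 + 504 − 72 + 9 − 1 = 133496.

133496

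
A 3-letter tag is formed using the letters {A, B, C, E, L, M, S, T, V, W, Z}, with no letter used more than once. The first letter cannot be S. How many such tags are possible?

The first letter has 11−1 = 10 choices (anything except S).
The remaining 2 letters are filled from the other 10 symbols without repetition: 10 × 9 = 90.
Total: 10 × 90 = 900.

900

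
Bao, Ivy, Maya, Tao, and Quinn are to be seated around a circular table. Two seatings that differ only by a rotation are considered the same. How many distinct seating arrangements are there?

24

Seat Bao anywhere (absorbing the rotational symmetry), then permute the other 4: (4)! = 24.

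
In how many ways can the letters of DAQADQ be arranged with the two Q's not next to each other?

60

Total arrangements of DAQADQ: 6!/(2!·2!·2!) = 90.
If the two Q's are adjacent, glue them into one block, leaving 5 items to arrange: (5)!/(2!·2!) = 30 ways.
Subtracting, 90 − 30 = 60 arrangements keep the Q's apart.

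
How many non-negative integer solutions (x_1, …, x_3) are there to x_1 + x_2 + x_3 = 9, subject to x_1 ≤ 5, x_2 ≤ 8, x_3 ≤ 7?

41

Ignoring the caps, the number of non-negative solutions to x_1+…+x_3 = 9 is C(11,2) = 55.
Subtract solutions that violate a single cap (substitute x_i' = x_i − (cap_i+1)): x_1 ≥ 6 gives C(5,2) = 10; x_2 ≥ 9 gives C(2,2) = 1; x_3 ≥ 8 gives C(3,2) = 3. Together 14.
No two caps can be exceeded simultaneously, so the pair terms are all 0.
By inclusion–exclusion the count is 55 − 14 + 0 = 41.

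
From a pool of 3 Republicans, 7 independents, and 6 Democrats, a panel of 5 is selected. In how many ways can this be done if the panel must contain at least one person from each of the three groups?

2730

Unrestricted: C(16,5) = 4368 ways to pick any 5 of the 16.
Subtract selections that omit an entire group: no Republicans → C(13,5) = 1287; no independents → C(9,5) = 126; no Democrats → C(10,5) = 252.
Add back selections omitting two groups (i.e. drawn from a single group): C(3,5) + C(7,5) + C(6,5) = 27.
By inclusion–exclusion: 4368 − 1665 + 27 = 2730.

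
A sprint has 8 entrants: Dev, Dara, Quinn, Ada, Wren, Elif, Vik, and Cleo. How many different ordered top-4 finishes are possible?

There are 8 choices for 1st place, 7 for 2nd, and so on down to 5 for position 4.
That gives 8 × 7 × 6 × 5 = 1680.

1680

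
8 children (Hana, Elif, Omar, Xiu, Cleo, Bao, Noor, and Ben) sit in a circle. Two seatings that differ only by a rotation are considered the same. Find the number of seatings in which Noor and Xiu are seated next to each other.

Treat {Noor, Xiu} as one unit (2 internal orders) and seat the resulting 7 units around the table: (6)! circular arrangements.
So 2 × (6)! = 2 × 720 = 1440.

1440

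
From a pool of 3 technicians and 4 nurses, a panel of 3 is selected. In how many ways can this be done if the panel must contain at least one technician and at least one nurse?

30

With no constraint there are C(7,3) = 35 possible selections.
Subtract selections that omit an entire group: no technicians → C(4,3) = 4; no nurses → C(3,3) = 1.
Both groups omitted at once is impossible, so 35 − 5 = 30.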